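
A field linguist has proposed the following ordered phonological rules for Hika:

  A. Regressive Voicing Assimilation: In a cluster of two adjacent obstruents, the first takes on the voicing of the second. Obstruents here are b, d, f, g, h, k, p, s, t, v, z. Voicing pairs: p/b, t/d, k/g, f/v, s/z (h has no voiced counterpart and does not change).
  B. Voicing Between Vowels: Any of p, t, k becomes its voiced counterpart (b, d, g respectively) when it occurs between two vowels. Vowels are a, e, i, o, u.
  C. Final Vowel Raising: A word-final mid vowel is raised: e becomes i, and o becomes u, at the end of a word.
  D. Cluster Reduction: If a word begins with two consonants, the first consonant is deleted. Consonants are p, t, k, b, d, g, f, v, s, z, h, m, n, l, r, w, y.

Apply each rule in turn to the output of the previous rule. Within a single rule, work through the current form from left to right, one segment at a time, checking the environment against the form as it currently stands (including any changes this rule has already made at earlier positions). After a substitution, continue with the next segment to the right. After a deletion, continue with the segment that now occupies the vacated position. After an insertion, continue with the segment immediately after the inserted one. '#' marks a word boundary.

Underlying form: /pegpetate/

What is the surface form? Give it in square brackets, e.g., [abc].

[pekpedadi]

A Regressive Voicing Assimilation: [pegpetate] → [pekpetate]
B Voicing Between Vowels: [pekpetate] → [pekpedade]
C Final Vowel Raising: [pekpedade] → [pekpedadi]
D Cluster Reduction: no change — [pekpedadi]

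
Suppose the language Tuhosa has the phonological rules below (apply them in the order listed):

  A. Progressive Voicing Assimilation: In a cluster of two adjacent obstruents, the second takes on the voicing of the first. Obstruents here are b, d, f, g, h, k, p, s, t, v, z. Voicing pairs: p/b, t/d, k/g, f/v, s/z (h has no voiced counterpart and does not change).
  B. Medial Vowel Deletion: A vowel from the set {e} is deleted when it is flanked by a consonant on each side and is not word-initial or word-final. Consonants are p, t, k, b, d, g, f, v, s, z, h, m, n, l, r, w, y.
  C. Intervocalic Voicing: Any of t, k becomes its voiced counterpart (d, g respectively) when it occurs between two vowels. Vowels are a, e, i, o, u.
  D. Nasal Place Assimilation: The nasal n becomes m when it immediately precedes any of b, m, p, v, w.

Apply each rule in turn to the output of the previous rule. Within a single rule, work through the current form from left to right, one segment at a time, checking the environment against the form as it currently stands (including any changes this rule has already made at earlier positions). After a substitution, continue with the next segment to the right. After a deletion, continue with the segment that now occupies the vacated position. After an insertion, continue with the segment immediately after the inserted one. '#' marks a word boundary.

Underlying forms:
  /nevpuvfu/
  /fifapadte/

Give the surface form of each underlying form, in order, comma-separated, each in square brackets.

[mvbuvvu], [fifapadde]

/nevpuvfu/:
  A Progressive Voicing Assimilation: [nevpuvfu] → [nevbuvvu]
  B Medial Vowel Deletion: [nevbuvvu] → [nvbuvvu]
  C Intervocalic Voicing: no change — [nvbuvvu]
  D Nasal Place Assimilation: [nvbuvvu] → [mvbuvvu]
/fifapadte/:
  A Progressive Voicing Assimilation: [fifapadte] → [fifapadde]
  B Medial Vowel Deletion: no change — [fifapadde]
  C Intervocalic Voicing: no change — [fifapadde]
  D Nasal Place Assimilation: no change — [fifapadde]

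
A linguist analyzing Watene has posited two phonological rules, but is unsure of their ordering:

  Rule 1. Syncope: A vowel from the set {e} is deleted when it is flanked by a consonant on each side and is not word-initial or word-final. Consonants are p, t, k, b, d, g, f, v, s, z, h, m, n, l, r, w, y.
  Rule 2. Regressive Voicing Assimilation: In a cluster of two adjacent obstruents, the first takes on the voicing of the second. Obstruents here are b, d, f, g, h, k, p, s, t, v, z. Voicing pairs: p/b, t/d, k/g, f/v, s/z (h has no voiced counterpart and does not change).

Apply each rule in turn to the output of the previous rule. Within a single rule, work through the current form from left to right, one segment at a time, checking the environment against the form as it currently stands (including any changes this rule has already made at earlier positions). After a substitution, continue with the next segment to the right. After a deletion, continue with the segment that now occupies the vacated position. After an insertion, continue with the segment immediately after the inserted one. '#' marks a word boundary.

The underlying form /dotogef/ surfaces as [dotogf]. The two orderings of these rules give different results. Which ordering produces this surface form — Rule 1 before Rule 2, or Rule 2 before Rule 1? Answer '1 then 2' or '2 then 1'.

Order 1 then 2:
  1 Syncope: [dotogef] → [dotogf]
  2 Regressive Voicing Assimilation: [dotogf] → [dotokf]
  result: [dotokf]
Order 2 then 1:
  2 Regressive Voicing Assimilation: no change — [dotogef]
  1 Syncope: [dotogef] → [dotogf]
  result: [dotogf]

2 then 1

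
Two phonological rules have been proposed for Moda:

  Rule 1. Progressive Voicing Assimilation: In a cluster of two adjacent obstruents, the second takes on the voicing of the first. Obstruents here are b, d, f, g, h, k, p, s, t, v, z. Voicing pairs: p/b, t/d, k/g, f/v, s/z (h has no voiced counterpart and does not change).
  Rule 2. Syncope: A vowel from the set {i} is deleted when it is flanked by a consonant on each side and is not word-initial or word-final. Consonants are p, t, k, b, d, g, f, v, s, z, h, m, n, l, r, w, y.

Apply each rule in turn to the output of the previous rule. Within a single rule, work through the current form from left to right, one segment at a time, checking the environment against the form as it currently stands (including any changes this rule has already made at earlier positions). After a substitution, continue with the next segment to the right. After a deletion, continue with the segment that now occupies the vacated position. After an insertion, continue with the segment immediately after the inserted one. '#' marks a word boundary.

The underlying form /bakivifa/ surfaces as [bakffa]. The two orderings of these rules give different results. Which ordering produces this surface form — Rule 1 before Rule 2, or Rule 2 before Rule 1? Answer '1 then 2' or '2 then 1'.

2 then 1

Order 1 then 2:
  1 Progressive Voicing Assimilation: no change — [bakivifa]
  2 Syncope: [bakivifa] → [bakvfa]
  result: [bakvfa]
Order 2 then 1:
  2 Syncope: [bakivifa] → [bakvfa]
  1 Progressive Voicing Assimilation: [bakvfa] → [bakffa]
  result: [bakffa]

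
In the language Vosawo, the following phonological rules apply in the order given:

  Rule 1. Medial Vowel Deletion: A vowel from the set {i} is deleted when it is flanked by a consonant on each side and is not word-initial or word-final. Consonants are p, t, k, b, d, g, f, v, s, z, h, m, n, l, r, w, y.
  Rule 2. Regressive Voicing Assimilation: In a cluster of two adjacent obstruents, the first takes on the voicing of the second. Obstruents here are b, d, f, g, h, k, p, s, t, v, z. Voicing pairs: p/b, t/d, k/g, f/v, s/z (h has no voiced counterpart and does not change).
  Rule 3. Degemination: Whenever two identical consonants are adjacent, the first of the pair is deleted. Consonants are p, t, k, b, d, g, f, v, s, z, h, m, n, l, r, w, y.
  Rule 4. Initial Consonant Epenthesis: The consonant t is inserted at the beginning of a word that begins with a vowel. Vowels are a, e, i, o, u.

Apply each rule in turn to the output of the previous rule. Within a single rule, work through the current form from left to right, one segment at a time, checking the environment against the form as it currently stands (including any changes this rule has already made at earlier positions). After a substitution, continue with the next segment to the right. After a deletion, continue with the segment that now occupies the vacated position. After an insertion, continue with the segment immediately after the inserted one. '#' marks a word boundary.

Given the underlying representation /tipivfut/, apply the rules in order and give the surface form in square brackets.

[tbfut]

Rule 1 Medial Vowel Deletion: [tipivfut] → [tpvfut]
Rule 2 Regressive Voicing Assimilation: [tpvfut] → [tbffut]
Rule 3 Degemination: [tbffut] → [tbfut]
Rule 4 Initial Consonant Epenthesis: no change — [tbfut]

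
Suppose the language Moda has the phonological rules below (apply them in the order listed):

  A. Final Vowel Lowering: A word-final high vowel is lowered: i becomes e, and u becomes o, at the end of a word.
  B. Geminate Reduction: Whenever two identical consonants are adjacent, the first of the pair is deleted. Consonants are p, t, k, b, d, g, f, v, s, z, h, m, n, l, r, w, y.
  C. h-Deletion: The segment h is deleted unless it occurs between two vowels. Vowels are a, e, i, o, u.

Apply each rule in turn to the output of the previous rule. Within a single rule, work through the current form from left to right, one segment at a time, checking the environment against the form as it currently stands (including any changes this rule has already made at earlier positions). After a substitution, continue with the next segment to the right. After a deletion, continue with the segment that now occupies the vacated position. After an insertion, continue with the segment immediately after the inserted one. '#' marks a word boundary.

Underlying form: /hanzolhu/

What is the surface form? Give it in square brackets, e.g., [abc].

A Final Vowel Lowering: [hanzolhu] → [hanzolho]
B Geminate Reduction: no change — [hanzolho]
C h-Deletion: [hanzolho] → [anzolo]

[anzolo]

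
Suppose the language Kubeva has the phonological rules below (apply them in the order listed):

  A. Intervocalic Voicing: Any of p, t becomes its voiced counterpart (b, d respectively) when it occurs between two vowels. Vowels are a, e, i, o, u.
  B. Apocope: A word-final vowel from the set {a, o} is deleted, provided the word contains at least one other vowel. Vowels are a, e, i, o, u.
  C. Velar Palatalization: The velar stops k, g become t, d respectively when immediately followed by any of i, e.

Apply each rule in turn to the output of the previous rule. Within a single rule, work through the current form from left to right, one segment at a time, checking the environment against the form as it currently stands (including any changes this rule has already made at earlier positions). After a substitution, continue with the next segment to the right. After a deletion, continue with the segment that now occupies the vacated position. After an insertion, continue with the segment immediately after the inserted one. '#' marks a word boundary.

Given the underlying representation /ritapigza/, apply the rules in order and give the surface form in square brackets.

A Intervocalic Voicing: [ritapigza] → [ridabigza]
B Apocope: [ridabigza] → [ridabigz]
C Velar Palatalization: no change — [ridabigz]

[ridabigz]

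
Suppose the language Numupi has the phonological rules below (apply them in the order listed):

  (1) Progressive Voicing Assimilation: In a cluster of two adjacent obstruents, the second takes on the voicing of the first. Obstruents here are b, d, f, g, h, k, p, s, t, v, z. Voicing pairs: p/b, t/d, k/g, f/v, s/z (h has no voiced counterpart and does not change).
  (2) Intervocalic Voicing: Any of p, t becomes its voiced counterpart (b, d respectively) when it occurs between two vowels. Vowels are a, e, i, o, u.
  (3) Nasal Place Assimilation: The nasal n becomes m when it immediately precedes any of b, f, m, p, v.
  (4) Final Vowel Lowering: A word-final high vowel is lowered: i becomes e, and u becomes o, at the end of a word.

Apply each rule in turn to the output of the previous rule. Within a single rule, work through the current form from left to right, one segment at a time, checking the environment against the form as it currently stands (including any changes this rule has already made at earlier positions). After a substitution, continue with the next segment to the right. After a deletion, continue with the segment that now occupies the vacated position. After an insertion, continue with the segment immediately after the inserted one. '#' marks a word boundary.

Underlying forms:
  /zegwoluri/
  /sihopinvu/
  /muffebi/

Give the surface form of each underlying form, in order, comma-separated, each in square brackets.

[zegwolure], [sihobimvo], [muffebe]

/zegwoluri/:
  (1) Progressive Voicing Assimilation: no change — [zegwoluri]
  (2) Intervocalic Voicing: no change — [zegwoluri]
  (3) Nasal Place Assimilation: no change — [zegwoluri]
  (4) Final Vowel Lowering: [zegwoluri] → [zegwolure]
/sihopinvu/:
  (1) Progressive Voicing Assimilation: no change — [sihopinvu]
  (2) Intervocalic Voicing: [sihopinvu] → [sihobinvu]
  (3) Nasal Place Assimilation: [sihobinvu] → [sihobimvu]
  (4) Final Vowel Lowering: [sihobimvu] → [sihobimvo]
/muffebi/:
  (1) Progressive Voicing Assimilation: no change — [muffebi]
  (2) Intervocalic Voicing: no change — [muffebi]
  (3) Nasal Place Assimilation: no change — [muffebi]
  (4) Final Vowel Lowering: [muffebi] → [muffebe]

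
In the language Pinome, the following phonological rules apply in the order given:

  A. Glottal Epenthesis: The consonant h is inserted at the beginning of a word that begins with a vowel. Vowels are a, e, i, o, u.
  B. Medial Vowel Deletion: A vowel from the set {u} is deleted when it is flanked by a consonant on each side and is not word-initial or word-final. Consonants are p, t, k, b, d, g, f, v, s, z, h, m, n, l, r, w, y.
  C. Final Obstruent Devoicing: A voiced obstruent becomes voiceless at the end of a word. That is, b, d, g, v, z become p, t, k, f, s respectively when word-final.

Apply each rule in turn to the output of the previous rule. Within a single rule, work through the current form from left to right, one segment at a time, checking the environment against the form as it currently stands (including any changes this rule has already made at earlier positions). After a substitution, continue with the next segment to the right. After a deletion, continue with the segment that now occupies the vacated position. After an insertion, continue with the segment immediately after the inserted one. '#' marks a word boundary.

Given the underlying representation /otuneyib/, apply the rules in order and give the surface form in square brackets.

A Glottal Epenthesis: [otuneyib] → [hotuneyib]
B Medial Vowel Deletion: [hotuneyib] → [hotneyib]
C Final Obstruent Devoicing: [hotneyib] → [hotneyip]

[hotneyip]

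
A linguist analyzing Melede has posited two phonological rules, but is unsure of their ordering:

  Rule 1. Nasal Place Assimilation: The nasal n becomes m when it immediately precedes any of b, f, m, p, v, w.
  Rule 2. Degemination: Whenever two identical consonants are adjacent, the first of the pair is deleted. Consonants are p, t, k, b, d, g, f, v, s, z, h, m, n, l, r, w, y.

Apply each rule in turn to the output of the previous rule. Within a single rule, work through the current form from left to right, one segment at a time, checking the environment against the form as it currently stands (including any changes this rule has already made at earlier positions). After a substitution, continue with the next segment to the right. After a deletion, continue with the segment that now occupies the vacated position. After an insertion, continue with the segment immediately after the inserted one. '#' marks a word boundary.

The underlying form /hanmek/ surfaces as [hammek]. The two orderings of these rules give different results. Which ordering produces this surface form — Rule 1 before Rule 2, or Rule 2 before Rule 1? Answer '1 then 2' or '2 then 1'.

2 then 1

Order 1 then 2:
  1 Nasal Place Assimilation: [hanmek] → [hammek]
  2 Degemination: [hammek] → [hamek]
  result: [hamek]
Order 2 then 1:
  2 Degemination: no change — [hanmek]
  1 Nasal Place Assimilation: [hanmek] → [hammek]
  result: [hammek]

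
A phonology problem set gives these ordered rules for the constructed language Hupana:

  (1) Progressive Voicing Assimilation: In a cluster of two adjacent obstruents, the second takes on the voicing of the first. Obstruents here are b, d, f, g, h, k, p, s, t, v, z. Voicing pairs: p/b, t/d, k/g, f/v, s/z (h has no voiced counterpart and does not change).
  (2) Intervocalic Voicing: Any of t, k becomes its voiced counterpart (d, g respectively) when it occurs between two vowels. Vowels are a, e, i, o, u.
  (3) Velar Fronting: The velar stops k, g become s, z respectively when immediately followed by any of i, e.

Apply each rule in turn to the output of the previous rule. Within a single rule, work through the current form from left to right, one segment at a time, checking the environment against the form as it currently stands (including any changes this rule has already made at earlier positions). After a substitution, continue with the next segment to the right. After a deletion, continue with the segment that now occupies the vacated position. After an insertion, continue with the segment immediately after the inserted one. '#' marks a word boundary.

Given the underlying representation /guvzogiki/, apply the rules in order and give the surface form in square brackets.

[guvzozizi]

(1) Progressive Voicing Assimilation: no change — [guvzogiki]
(2) Intervocalic Voicing: [guvzogiki] → [guvzogigi]
(3) Velar Fronting: [guvzogigi] → [guvzozizi]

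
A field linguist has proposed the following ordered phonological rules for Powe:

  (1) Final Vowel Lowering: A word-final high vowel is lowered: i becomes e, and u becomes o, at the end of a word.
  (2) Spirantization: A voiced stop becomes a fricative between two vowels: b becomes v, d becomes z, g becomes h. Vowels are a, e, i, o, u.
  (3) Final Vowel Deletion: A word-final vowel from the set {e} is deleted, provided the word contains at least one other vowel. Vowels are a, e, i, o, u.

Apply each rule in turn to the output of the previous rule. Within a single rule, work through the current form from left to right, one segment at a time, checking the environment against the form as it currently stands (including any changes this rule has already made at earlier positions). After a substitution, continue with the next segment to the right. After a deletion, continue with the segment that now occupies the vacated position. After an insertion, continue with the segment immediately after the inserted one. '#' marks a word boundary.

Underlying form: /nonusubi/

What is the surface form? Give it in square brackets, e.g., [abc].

(1) Final Vowel Lowering: [nonusubi] → [nonusube]
(2) Spirantization: [nonusube] → [nonusuve]
(3) Final Vowel Deletion: [nonusuve] → [nonusuv]

[nonusuv]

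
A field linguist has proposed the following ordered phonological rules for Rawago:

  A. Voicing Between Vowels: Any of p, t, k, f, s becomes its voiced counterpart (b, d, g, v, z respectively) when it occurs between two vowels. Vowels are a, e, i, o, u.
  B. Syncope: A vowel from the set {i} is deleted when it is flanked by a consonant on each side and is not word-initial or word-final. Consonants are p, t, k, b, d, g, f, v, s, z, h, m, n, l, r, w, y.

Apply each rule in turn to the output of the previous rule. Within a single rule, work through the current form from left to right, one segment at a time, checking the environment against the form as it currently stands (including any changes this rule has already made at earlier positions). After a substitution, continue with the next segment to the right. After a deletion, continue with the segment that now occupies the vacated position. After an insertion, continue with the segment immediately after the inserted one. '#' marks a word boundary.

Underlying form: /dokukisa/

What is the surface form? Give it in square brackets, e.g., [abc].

A Voicing Between Vowels: [dokukisa] → [dogugiza]
B Syncope: [dogugiza] → [dogugza]

[dogugza]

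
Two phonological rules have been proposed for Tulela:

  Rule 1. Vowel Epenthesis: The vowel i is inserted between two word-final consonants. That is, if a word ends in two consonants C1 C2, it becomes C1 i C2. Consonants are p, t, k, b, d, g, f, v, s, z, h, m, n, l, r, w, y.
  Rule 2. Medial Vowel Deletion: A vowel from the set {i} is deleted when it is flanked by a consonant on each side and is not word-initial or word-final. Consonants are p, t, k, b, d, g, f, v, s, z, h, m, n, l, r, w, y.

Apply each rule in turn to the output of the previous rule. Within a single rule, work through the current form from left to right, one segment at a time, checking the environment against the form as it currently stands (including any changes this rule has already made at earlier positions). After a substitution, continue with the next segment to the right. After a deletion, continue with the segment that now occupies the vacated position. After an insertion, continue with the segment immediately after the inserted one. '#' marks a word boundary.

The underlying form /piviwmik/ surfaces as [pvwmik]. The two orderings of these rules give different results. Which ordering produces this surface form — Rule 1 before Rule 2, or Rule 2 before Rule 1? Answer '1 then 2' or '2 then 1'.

2 then 1

Order 1 then 2:
  1 Vowel Epenthesis: no change — [piviwmik]
  2 Medial Vowel Deletion: [piviwmik] → [pvwmk]
  result: [pvwmk]
Order 2 then 1:
  2 Medial Vowel Deletion: [piviwmik] → [pvwmk]
  1 Vowel Epenthesis: [pvwmk] → [pvwmik]
  result: [pvwmik]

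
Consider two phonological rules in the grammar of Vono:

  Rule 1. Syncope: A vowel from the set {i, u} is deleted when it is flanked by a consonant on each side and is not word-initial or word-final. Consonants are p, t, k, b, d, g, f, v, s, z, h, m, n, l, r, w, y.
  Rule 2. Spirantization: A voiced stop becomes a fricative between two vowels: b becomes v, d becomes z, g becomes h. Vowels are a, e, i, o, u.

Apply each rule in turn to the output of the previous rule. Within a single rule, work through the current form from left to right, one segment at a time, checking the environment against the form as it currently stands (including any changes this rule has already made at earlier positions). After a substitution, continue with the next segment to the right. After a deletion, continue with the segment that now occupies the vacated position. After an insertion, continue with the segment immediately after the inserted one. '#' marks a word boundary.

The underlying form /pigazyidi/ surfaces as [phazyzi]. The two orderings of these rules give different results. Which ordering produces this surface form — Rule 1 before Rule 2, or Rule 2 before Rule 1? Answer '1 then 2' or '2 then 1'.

Order 1 then 2:
  1 Syncope: [pigazyidi] → [pgazydi]
  2 Spirantization: no change — [pgazydi]
  result: [pgazydi]
Order 2 then 1:
  2 Spirantization: [pigazyidi] → [pihazyizi]
  1 Syncope: [pihazyizi] → [phazyzi]
  result: [phazyzi]

2 then 1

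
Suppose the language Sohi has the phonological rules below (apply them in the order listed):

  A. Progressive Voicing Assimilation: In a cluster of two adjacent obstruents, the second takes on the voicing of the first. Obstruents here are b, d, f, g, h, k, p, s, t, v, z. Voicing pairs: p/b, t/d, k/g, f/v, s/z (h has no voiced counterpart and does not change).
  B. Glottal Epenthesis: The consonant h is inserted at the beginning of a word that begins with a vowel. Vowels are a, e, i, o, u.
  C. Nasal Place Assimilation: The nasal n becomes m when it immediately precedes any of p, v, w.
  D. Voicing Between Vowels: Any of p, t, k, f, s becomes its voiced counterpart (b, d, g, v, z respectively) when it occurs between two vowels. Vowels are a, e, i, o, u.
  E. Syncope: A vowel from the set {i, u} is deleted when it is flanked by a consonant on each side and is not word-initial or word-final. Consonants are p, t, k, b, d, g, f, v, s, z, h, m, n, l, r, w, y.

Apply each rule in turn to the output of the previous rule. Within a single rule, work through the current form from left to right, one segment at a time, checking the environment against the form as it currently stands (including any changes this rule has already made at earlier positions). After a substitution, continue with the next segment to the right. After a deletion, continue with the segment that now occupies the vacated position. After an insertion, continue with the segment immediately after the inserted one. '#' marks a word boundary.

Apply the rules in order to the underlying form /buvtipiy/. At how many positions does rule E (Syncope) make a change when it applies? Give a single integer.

3

A Progressive Voicing Assimilation: [buvtipiy] → [buvdipiy]
B Glottal Epenthesis: no change — [buvdipiy]
C Nasal Place Assimilation: no change — [buvdipiy]
D Voicing Between Vowels: [buvdipiy] → [buvdibiy]
E Syncope: [buvdibiy] → [bvdby]
Rule E changed 3 position(s).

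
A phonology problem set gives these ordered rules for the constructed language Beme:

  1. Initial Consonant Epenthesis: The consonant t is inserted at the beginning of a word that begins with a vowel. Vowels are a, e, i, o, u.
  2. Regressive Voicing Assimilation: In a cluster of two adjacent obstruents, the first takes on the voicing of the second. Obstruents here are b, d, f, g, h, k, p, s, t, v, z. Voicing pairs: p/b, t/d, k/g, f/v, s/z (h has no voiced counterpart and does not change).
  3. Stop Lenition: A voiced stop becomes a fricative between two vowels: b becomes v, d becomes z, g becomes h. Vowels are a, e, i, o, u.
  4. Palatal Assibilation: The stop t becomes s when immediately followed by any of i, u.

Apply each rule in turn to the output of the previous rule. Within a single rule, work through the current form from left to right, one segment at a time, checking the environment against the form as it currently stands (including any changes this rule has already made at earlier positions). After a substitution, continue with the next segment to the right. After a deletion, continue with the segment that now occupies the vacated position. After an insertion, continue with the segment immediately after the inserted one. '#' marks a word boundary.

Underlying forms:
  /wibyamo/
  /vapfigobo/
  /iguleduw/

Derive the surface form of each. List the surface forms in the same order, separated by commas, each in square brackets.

[wibyamo], [vapfihovo], [sihulezuw]

/wibyamo/:
  1 Initial Consonant Epenthesis: no change — [wibyamo]
  2 Regressive Voicing Assimilation: no change — [wibyamo]
  3 Stop Lenition: no change — [wibyamo]
  4 Palatal Assibilation: no change — [wibyamo]
/vapfigobo/:
  1 Initial Consonant Epenthesis: no change — [vapfigobo]
  2 Regressive Voicing Assimilation: no change — [vapfigobo]
  3 Stop Lenition: [vapfigobo] → [vapfihovo]
  4 Palatal Assibilation: no change — [vapfihovo]
/iguleduw/:
  1 Initial Consonant Epenthesis: [iguleduw] → [tiguleduw]
  2 Regressive Voicing Assimilation: no change — [tiguleduw]
  3 Stop Lenition: [tiguleduw] → [tihulezuw]
  4 Palatal Assibilation: [tihulezuw] → [sihulezuw]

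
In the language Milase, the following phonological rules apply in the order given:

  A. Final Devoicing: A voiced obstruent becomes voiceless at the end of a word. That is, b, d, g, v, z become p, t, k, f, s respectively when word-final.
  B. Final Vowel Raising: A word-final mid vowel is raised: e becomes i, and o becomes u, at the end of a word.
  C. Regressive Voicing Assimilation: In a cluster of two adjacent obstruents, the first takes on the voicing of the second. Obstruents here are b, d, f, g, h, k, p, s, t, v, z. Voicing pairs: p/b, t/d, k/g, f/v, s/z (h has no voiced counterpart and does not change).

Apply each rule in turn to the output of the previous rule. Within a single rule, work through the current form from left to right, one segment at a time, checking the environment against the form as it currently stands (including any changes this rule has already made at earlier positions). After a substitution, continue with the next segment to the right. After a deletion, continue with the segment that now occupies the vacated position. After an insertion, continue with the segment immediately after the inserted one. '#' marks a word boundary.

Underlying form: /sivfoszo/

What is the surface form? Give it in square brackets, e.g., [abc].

A Final Devoicing: no change — [sivfoszo]
B Final Vowel Raising: [sivfoszo] → [sivfoszu]
C Regressive Voicing Assimilation: [sivfoszu] → [siffozzu]

[siffozzu]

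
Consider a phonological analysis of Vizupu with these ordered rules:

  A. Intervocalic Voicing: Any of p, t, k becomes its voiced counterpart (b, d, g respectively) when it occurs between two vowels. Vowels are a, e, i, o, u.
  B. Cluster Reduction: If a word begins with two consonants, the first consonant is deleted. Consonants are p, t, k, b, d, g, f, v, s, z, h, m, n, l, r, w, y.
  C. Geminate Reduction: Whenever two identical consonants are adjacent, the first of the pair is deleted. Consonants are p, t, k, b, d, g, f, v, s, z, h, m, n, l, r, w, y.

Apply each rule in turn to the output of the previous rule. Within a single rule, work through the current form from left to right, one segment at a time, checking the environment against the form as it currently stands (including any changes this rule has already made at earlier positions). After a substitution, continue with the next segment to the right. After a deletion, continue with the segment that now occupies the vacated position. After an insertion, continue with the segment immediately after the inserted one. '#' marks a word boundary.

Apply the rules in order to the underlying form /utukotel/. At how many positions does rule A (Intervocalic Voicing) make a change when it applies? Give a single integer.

A Intervocalic Voicing: [utukotel] → [udugodel]
B Cluster Reduction: no change — [udugodel]
C Geminate Reduction: no change — [udugodel]
Rule A changed 3 position(s).

3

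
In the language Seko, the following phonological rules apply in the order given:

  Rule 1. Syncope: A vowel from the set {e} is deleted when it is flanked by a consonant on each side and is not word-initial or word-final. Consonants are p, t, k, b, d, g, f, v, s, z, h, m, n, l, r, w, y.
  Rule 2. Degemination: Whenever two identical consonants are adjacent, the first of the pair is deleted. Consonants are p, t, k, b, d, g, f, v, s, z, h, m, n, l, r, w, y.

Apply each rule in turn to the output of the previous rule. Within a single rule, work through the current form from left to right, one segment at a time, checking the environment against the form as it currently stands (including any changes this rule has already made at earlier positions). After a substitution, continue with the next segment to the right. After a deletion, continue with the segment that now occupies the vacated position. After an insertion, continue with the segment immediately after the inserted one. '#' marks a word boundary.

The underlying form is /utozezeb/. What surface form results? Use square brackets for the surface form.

Rule 1 Syncope: [utozezeb] → [utozzb]
Rule 2 Degemination: [utozzb] → [utozb]

[utozb]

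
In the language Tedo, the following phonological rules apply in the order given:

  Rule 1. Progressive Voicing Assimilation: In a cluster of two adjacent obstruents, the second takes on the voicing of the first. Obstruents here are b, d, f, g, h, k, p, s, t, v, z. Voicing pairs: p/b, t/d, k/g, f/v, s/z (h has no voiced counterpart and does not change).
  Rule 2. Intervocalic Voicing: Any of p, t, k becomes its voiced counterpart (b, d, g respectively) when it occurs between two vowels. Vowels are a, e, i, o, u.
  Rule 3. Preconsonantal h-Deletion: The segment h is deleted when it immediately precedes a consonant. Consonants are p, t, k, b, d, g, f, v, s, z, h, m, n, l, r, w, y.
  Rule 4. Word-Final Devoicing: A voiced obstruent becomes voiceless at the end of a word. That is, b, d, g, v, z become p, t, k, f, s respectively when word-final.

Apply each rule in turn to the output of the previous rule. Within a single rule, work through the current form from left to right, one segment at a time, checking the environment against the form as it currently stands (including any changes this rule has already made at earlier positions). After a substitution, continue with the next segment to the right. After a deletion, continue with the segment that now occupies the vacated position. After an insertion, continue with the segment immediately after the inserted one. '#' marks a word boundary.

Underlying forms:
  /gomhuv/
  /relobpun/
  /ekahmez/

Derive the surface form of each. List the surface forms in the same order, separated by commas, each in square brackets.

/gomhuv/:
  Rule 1 Progressive Voicing Assimilation: no change — [gomhuv]
  Rule 2 Intervocalic Voicing: no change — [gomhuv]
  Rule 3 Preconsonantal h-Deletion: no change — [gomhuv]
  Rule 4 Word-Final Devoicing: [gomhuv] → [gomhuf]
/relobpun/:
  Rule 1 Progressive Voicing Assimilation: [relobpun] → [relobbun]
  Rule 2 Intervocalic Voicing: no change — [relobbun]
  Rule 3 Preconsonantal h-Deletion: no change — [relobbun]
  Rule 4 Word-Final Devoicing: no change — [relobbun]
/ekahmez/:
  Rule 1 Progressive Voicing Assimilation: no change — [ekahmez]
  Rule 2 Intervocalic Voicing: [ekahmez] → [egahmez]
  Rule 3 Preconsonantal h-Deletion: [egahmez] → [egamez]
  Rule 4 Word-Final Devoicing: [egamez] → [egames]

[gomhuf], [relobbun], [egames]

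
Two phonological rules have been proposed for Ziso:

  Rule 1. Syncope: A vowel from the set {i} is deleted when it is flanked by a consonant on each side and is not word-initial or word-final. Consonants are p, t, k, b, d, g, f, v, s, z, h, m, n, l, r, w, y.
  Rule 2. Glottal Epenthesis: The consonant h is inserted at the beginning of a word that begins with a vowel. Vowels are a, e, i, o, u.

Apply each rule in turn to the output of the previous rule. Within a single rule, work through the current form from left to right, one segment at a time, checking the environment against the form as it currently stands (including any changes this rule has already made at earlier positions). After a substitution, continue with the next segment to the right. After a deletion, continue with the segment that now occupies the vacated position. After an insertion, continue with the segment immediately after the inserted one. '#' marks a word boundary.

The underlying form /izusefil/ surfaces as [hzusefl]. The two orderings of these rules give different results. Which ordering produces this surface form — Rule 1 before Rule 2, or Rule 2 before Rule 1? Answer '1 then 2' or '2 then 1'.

Order 1 then 2:
  1 Syncope: [izusefil] → [izusefl]
  2 Glottal Epenthesis: [izusefl] → [hizusefl]
  result: [hizusefl]
Order 2 then 1:
  2 Glottal Epenthesis: [izusefil] → [hizusefil]
  1 Syncope: [hizusefil] → [hzusefl]
  result: [hzusefl]

2 then 1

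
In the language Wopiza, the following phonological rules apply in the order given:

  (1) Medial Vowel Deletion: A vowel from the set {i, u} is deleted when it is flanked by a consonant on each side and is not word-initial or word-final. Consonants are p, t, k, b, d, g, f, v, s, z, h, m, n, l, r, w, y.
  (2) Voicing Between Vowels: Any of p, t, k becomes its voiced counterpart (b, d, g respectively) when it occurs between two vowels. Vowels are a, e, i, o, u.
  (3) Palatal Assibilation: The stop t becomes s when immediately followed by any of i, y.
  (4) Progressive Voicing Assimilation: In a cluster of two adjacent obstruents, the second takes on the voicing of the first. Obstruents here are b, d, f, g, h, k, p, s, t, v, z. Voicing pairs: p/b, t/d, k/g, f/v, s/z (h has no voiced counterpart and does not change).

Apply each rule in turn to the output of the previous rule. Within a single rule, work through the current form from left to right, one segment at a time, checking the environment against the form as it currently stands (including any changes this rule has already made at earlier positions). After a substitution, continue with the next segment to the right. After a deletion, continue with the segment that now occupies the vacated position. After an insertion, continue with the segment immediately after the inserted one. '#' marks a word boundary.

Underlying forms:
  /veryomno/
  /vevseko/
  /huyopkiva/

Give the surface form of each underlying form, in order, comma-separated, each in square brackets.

/veryomno/:
  (1) Medial Vowel Deletion: no change — [veryomno]
  (2) Voicing Between Vowels: no change — [veryomno]
  (3) Palatal Assibilation: no change — [veryomno]
  (4) Progressive Voicing Assimilation: no change — [veryomno]
/vevseko/:
  (1) Medial Vowel Deletion: no change — [vevseko]
  (2) Voicing Between Vowels: [vevseko] → [vevsego]
  (3) Palatal Assibilation: no change — [vevsego]
  (4) Progressive Voicing Assimilation: [vevsego] → [vevzego]
/huyopkiva/:
  (1) Medial Vowel Deletion: [huyopkiva] → [hyopkva]
  (2) Voicing Between Vowels: no change — [hyopkva]
  (3) Palatal Assibilation: no change — [hyopkva]
  (4) Progressive Voicing Assimilation: [hyopkva] → [hyopkfa]

[veryomno], [vevzego], [hyopkfa]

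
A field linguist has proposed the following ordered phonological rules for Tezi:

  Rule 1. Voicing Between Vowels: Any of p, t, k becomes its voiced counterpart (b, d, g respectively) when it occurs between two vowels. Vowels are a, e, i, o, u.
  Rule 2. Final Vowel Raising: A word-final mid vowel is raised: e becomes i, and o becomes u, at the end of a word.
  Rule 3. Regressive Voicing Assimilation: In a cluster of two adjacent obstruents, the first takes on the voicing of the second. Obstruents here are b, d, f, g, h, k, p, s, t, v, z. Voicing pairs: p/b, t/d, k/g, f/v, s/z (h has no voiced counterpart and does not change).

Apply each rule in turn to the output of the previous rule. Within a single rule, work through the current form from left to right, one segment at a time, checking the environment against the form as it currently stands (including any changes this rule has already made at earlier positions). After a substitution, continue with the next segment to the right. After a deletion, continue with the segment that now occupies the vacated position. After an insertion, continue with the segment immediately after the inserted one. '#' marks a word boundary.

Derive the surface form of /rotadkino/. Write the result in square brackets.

Rule 1 Voicing Between Vowels: [rotadkino] → [rodadkino]
Rule 2 Final Vowel Raising: [rodadkino] → [rodadkinu]
Rule 3 Regressive Voicing Assimilation: [rodadkinu] → [rodatkinu]

[rodatkinu]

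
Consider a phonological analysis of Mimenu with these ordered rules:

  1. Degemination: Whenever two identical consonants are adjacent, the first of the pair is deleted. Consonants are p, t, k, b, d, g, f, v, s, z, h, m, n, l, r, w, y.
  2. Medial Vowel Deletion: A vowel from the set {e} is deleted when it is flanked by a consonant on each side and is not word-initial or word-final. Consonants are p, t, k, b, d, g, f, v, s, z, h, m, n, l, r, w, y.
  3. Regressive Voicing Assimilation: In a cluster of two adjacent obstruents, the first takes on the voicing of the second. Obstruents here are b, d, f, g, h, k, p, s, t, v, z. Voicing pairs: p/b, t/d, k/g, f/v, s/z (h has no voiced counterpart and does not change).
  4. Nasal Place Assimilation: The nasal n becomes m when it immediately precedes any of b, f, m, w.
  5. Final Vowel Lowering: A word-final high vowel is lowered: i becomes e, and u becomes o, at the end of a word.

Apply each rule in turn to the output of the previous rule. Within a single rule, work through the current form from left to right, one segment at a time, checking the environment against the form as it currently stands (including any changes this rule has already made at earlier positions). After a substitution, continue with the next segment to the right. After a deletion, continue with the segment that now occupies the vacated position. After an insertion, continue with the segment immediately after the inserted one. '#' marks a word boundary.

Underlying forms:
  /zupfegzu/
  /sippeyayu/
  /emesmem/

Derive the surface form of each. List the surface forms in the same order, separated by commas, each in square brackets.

[zupvgzo], [sipyayo], [emsmm]

/zupfegzu/:
  1 Degemination: no change — [zupfegzu]
  2 Medial Vowel Deletion: [zupfegzu] → [zupfgzu]
  3 Regressive Voicing Assimilation: [zupfgzu] → [zupvgzu]
  4 Nasal Place Assimilation: no change — [zupvgzu]
  5 Final Vowel Lowering: [zupvgzu] → [zupvgzo]
/sippeyayu/:
  1 Degemination: [sippeyayu] → [sipeyayu]
  2 Medial Vowel Deletion: [sipeyayu] → [sipyayu]
  3 Regressive Voicing Assimilation: no change — [sipyayu]
  4 Nasal Place Assimilation: no change — [sipyayu]
  5 Final Vowel Lowering: [sipyayu] → [sipyayo]
/emesmem/:
  1 Degemination: no change — [emesmem]
  2 Medial Vowel Deletion: [emesmem] → [emsmm]
  3 Regressive Voicing Assimilation: no change — [emsmm]
  4 Nasal Place Assimilation: no change — [emsmm]
  5 Final Vowel Lowering: no change — [emsmm]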